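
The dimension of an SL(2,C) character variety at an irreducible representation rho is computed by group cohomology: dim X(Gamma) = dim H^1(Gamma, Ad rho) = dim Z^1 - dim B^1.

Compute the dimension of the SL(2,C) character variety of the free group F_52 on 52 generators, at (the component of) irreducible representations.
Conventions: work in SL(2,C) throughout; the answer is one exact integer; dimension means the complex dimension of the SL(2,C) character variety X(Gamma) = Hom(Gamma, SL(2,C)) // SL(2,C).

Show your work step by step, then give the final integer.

Gamma = F_52 has 52 generators and no relators.
Z^1(Gamma, Ad rho) = (sl_2)^52: a cocycle is a free choice of one sl_2 vector per generator, so dim Z^1 = 3*52 = 156.
Irreducibility makes the coboundary map sl_2 -> Z^1 injective (trivial centralizer), so dim B^1 = 3.
dim H^1 = 156 - 3 = 153, which is dim X.

153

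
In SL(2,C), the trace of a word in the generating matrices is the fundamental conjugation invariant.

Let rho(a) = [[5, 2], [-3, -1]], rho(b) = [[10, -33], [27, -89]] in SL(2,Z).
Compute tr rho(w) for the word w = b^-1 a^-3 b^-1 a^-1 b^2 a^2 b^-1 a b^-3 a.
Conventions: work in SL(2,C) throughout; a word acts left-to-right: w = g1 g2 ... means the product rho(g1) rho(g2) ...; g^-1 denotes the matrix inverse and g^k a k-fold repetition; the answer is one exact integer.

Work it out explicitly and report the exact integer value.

rho(b^-1) = [[-89, 33], [-27, 10]]
... * rho(a^-1) = [[-1, -2], [3, 5]]  ->  [[188, 343], [57, 104]]
... * rho(a^-1) = [[-1, -2], [3, 5]]  ->  [[841, 1339], [255, 406]]
... * rho(a^-1) = [[-1, -2], [3, 5]]  ->  [[3176, 5013], [963, 1520]]
... * rho(b^-1) = [[-89, 33], [-27, 10]]  ->  [[-418015, 154938], [-126747, 46979]]
... * rho(a^-1) = [[-1, -2], [3, 5]]  ->  [[882829, 1610720], [267684, 488389]]
... * rho(b) = [[10, -33], [27, -89]]  ->  [[52317730, -172487437], [15863343, -52300193]]
... * rho(b) = [[10, -33], [27, -89]]  ->  [[-4133983499, 13624896803], [-1253471781, 4131226858]]
... * rho(a) = [[5, 2], [-3, -1]]  ->  [[-61544607904, -21892863801], [-18661039479, -6638170420]]
... * rho(a) = [[5, 2], [-3, -1]]  ->  [[-242044448117, -101196352007], [-73390686135, -30683908538]]
... * rho(b^-1) = [[-89, 33], [-27, 10]]  ->  [[24274257386602, -8999430307931], [7360236596541, -2728731727835]]
... * rho(a) = [[5, 2], [-3, -1]]  ->  [[148369577856803, 57547945081135], [44987378166210, 17449204920917]]
... * rho(b^-1) = [[-89, 33], [-27, 10]]  ->  [[-14758686946446112, 5471675520085849], [-4475005189657449, 1659075528694100]]
... * rho(b^-1) = [[-89, 33], [-27, 10]]  ->  [[1165787899191386045, -432319914031863206], [353480422604772261, -131084415971754817]]
... * rho(b^-1) = [[-89, 33], [-27, 10]]  ->  [[-92082485349173051443, 34147801532997107425], [-27920478380587351170, 10354009786239936443]]
... * rho(a) = [[5, 2], [-3, -1]]  ->  [[-562855831344856579490, -218312772231343210311], [-170664421261656565179, -66194966547414638783]]
tr = -562855831344856579490 + -66194966547414638783 = -629050797892271218273

-629050797892271218273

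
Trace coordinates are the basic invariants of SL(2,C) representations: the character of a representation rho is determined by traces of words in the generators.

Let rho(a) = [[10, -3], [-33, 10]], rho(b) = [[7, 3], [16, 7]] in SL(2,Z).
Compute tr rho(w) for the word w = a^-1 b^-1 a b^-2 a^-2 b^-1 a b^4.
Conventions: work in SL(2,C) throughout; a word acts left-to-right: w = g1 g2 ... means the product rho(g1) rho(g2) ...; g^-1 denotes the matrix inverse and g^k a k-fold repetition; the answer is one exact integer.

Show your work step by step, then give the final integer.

-5158388668840

rho(a^-1) = [[10, 3], [33, 10]]
... * rho(b^-1) = [[7, -3], [-16, 7]]  ->  [[22, -9], [71, -29]]
... * rho(a) = [[10, -3], [-33, 10]]  ->  [[517, -156], [1667, -503]]
... * rho(b^-1) = [[7, -3], [-16, 7]]  ->  [[6115, -2643], [19717, -8522]]
... * rho(b^-1) = [[7, -3], [-16, 7]]  ->  [[85093, -36846], [274371, -118805]]
... * rho(a^-1) = [[10, 3], [33, 10]]  ->  [[-364988, -113181], [-1176855, -364937]]
... * rho(a^-1) = [[10, 3], [33, 10]]  ->  [[-7384853, -2226774], [-23811471, -7179935]]
... * rho(b^-1) = [[7, -3], [-16, 7]]  ->  [[-16065587, 6567141], [-51801337, 21174868]]
... * rho(a) = [[10, -3], [-33, 10]]  ->  [[-377371523, 113868171], [-1216784014, 367152691]]
... * rho(b) = [[7, 3], [16, 7]]  ->  [[-819709925, -335037372], [-2643045042, -1080283205]]
... * rho(b) = [[7, 3], [16, 7]]  ->  [[-11098567427, -4804391379], [-35785846574, -15491117561]]
... * rho(b) = [[7, 3], [16, 7]]  ->  [[-154560234053, -66926441934], [-498358806994, -215795362649]]
... * rho(b) = [[7, 3], [16, 7]]  ->  [[-2152744709315, -932165795697], [-6941237451342, -3005643959525]]
tr = -2152744709315 + -3005643959525 = -5158388668840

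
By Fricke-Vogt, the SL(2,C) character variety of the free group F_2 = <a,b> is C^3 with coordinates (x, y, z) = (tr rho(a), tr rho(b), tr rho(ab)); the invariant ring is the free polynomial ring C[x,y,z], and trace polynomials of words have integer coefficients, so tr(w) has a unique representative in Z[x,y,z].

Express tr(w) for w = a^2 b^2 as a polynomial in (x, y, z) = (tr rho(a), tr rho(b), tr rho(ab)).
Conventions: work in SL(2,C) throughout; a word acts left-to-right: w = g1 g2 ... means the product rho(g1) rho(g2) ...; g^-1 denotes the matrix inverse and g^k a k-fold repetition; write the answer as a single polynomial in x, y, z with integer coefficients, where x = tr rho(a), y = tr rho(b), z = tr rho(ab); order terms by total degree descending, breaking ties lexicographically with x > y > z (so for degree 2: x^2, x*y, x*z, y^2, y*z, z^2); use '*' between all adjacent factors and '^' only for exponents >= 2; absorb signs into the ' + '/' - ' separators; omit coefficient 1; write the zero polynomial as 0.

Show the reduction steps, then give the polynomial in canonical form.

trace(a^2 b) = trace(a)*trace(b a) - trace(b) = x*z - y
trace(a^2) = trace(a)*trace(a) - trace(1) = x^2 - 2
trace(a^2 b^2) = trace(b)*trace(a^2 b) - trace(a^2) = x*y*z - x^2 - y^2 + 2

x*y*z - x^2 - y^2 + 2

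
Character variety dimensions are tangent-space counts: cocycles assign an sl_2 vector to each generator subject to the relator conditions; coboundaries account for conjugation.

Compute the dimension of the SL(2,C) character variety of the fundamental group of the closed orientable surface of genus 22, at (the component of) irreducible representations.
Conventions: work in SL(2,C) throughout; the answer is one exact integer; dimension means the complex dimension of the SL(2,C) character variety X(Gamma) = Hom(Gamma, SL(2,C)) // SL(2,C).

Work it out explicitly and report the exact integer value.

Gamma = pi_1(Sigma_22) = < a_1, b_1, ..., a_22, b_22 | prod [a_i, b_i] > has 2g = 44 generators and 1 relator.
Before the relator condition, cocycle space has dim 3*44 = 132.
d_2 is surjective at irreducible rho (its cokernel H^2 is dual to H^0 = 0), so dim Z^1 = 132 - 3 = 129.
Coboundaries contribute dim B^1 = 3 (injective at irreducible rho).
dim X = dim H^1 = 129 - 3 = 126.

126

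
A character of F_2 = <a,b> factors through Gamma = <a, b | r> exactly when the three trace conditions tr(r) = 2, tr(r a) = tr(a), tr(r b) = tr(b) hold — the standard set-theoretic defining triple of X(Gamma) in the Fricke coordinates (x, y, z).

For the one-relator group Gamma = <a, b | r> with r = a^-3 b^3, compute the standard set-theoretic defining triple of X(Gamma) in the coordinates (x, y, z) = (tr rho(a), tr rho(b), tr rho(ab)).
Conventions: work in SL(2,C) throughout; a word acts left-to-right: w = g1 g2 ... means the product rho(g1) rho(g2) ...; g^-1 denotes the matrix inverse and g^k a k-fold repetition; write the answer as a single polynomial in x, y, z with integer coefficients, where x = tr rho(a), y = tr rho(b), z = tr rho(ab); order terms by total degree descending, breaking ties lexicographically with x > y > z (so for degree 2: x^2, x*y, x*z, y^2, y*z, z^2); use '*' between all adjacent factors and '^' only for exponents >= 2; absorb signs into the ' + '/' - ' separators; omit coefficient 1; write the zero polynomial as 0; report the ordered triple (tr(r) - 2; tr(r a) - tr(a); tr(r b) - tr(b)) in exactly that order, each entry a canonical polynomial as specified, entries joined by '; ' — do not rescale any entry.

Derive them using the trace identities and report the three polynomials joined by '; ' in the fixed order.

so trace(b^2) = trace(b)*trace(b) - trace(1)  (reduce the b square) = y^2 - 2
so trace(b^3) = trace(b)*trace(b^2) - trace(b)  (reduce the b square) = y^3 - 3*y
so trace(a b^2) = trace(b)*trace(a b) - trace(a)  (reduce the b square) = y*z - x
trace(b^3 a) = trace(b)*trace(a b^2) - trace(a b)  (reduce the b square) = y^2*z - x*y - z
reduce: trace(a^-1 b^3) = trace(b^3)*trace(a) - trace(b^3 a)  (eliminate a^-1) = x*y^3 - y^2*z - 2*x*y + z
so trace(a^-2 b^3) = trace(a^-1 b^3)*trace(a) - trace(a^-1 b^3 a)  (eliminate a^-1) = x^2*y^3 - x*y^2*z - 2*x^2*y - y^3 + x*z + 3*y
trace(a^-3 b^3) = trace(a^-2 b^3)*trace(a) - trace(a^-2 b^3 a)  (eliminate a^-1) = x^3*y^3 - x^2*y^2*z - 2*x^3*y - 2*x*y^3 + x^2*z + y^2*z + 5*x*y - z
so trace(b^4) = trace(b)*trace(b^3) - trace(b^2) = y^4 - 4*y^2 + 2
trace(b^4 a) = trace(b)*trace(a b^3) - trace(a b^2) = y^3*z - x*y^2 - 2*y*z + x
so trace(a^-1 b^4) = trace(b^4)*trace(a) - trace(b^4 a) = x*y^4 - y^3*z - 3*x*y^2 + 2*y*z + x
reduce: trace(a^-1 b^4 a^-1) = trace(a^-1 b^4)*trace(a) - trace(a^-1 b^4 a) = x^2*y^4 - x*y^3*z - 3*x^2*y^2 - y^4 + 2*x*y*z + x^2 + 4*y^2 - 2
so trace(a^-3 b^4) = trace(a^-1 b^4 a^-1)*trace(a) - trace(a^-1 b^4) = x^3*y^4 - x^2*y^3*z - 3*x^3*y^2 - 2*x*y^4 + 2*x^2*y*z + y^3*z + x^3 + 7*x*y^2 - 2*y*z - 3*x
assemble the triple (trace(r) - 2; trace(r a) - x; trace(r b) - y)

x^3*y^3 - x^2*y^2*z - 2*x^3*y - 2*x*y^3 + x^2*z + y^2*z + 5*x*y - z - 2; x^2*y^3 - x*y^2*z - 2*x^2*y - y^3 + x*z - x + 3*y; x^3*y^4 - x^2*y^3*z - 3*x^3*y^2 - 2*x*y^4 + 2*x^2*y*z + y^3*z + x^3 + 7*x*y^2 - 2*y*z - 3*x - y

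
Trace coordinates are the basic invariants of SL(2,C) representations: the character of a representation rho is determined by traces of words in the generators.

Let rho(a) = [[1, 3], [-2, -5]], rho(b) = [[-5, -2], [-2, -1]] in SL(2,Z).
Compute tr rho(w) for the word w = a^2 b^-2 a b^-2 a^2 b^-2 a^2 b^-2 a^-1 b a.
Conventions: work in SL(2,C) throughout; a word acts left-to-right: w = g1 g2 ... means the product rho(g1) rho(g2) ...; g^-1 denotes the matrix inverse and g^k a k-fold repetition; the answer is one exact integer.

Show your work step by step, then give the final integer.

455609639626

rho(a) = [[1, 3], [-2, -5]]
... * rho(a) = [[1, 3], [-2, -5]]  ->  [[-5, -12], [8, 19]]
... * rho(b^-1) = [[-1, 2], [2, -5]]  ->  [[-19, 50], [30, -79]]
... * rho(b^-1) = [[-1, 2], [2, -5]]  ->  [[119, -288], [-188, 455]]
... * rho(a) = [[1, 3], [-2, -5]]  ->  [[695, 1797], [-1098, -2839]]
... * rho(b^-1) = [[-1, 2], [2, -5]]  ->  [[2899, -7595], [-4580, 11999]]
... * rho(b^-1) = [[-1, 2], [2, -5]]  ->  [[-18089, 43773], [28578, -69155]]
... * rho(a) = [[1, 3], [-2, -5]]  ->  [[-105635, -273132], [166888, 431509]]
... * rho(a) = [[1, 3], [-2, -5]]  ->  [[440629, 1048755], [-696130, -1656881]]
... * rho(b^-1) = [[-1, 2], [2, -5]]  ->  [[1656881, -4362517], [-2617632, 6892145]]
... * rho(b^-1) = [[-1, 2], [2, -5]]  ->  [[-10381915, 25126347], [16401922, -39695989]]
... * rho(a) = [[1, 3], [-2, -5]]  ->  [[-60634609, -156777480], [95793900, 247685711]]
... * rho(a) = [[1, 3], [-2, -5]]  ->  [[252920351, 601983573], [-399577522, -951046855]]
... * rho(b^-1) = [[-1, 2], [2, -5]]  ->  [[951046795, -2504077163], [-1502516188, 3956079231]]
... * rho(b^-1) = [[-1, 2], [2, -5]]  ->  [[-5959201121, 14422479405], [9414674650, -22785428531]]
... * rho(a^-1) = [[-5, -3], [2, 1]]  ->  [[58640964415, 32300082768], [-92644230312, -51029452481]]
... * rho(b) = [[-5, -2], [-2, -1]]  ->  [[-357804987611, -149582011598], [565280056522, 236317913105]]
... * rho(a) = [[1, 3], [-2, -5]]  ->  [[-58640964415, -325504904843], [92644230312, 514250604041]]
tr = -58640964415 + 514250604041 = 455609639626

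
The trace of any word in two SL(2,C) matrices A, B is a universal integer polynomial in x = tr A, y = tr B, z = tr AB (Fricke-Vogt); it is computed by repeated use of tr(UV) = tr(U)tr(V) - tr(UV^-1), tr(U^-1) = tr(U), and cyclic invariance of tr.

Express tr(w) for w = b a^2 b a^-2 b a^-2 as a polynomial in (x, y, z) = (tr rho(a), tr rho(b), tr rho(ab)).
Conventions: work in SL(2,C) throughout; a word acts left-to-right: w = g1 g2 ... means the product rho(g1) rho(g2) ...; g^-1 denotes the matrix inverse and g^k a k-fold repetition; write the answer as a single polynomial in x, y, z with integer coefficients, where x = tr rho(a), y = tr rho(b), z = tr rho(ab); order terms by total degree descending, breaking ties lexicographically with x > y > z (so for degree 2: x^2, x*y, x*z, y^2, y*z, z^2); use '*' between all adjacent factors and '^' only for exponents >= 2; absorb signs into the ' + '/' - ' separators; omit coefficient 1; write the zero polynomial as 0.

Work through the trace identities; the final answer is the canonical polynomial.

tr(b a b) = tr(b) * tr(a b) - tr(a) = y*z - x
tr(b^3 a) = tr(b) * tr(b a b) - tr(b a) = y^2*z - x*y - z
tr(b^2) = tr(b) * tr(b) - tr(1) = y^2 - 2
tr(b^3) = tr(b) * tr(b^2) - tr(b) = y^3 - 3*y
tr(b^2 a^2 b) = tr(a) * tr(b^3 a) - tr(b^3) = x*y^2*z - x^2*y - y^3 - x*z + 3*y
tr(b a b a) = tr(a b) * tr(a b) - tr(1) = z^2 - 2
tr(a^2 b a b) = tr(a) * tr(b a b a) - tr(b a b) = x*z^2 - y*z - x
tr(a b a) = tr(a) * tr(b a) - tr(b) = x*z - y
tr(a^2 b a) = tr(a) * tr(a b a) - tr(a b) = x^2*z - x*y - z
tr(b^2 a^2 b a) = tr(b) * tr(a^2 b a b) - tr(a^2 b a) = x*y*z^2 - x^2*z - y^2*z + z
tr(b a^2 b a^-1 b) = tr(b^2 a^2 b) * tr(a) - tr(b^2 a^2 b a) = x^2*y^2*z - x^3*y - x*y^3 - x*y*z^2 + y^2*z + 3*x*y - z
tr(b a b a^2 b) = tr(b) * tr(a b a^2 b) - tr(a b a^2) = x*y*z^2 - x^2*z - y^2*z + z
tr(b a b a b a) = tr(a b a b) * tr(a b) - tr(b a) = z^3 - 3*z
tr(b a b a b) = tr(b) * tr(a b a b) - tr(a b a) = y*z^2 - x*z - y
tr(b a b a^2 b a) = tr(a) * tr(b a b a b a) - tr(b a b a b) = x*z^3 - y*z^2 - 2*x*z + y
tr(b a^2 b a^-1 b a) = tr(b a b a^2 b) * tr(a) - tr(b a b a^2 b a) = x^2*y*z^2 - x^3*z - x*y^2*z - x*z^3 + y*z^2 + 3*x*z - y
tr(a^-1 b a^-1 b a^2 b) = tr(b a^2 b a^-1 b) * tr(a) - tr(b a^2 b a^-1 b a) = x^3*y^2*z - x^4*y - x^2*y^3 - 2*x^2*y*z^2 + x^3*z + 2*x*y^2*z + x*z^3 + 3*x^2*y - y*z^2 - 4*x*z + y
tr(b a^-1 b a^2 b) = tr(b a^2 b^2) * tr(a) - tr(b a^2 b^2 a) = x^2*y^2*z - x^3*y - x*y^3 - x*y*z^2 + y^2*z + 3*x*y - z
tr(a^-1 b a^2 b a^-2 b) = tr(a^-1 b a^-1 b a^2 b) * tr(a) - tr(a^-1 b a^-1 b a^2 b a) = x^4*y^2*z - x^5*y - x^3*y^3 - 2*x^3*y*z^2 + x^4*z + x^2*y^2*z + x^2*z^3 + 4*x^3*y + x*y^3 - 4*x^2*z - y^2*z - 2*x*y + z
tr(b a^2 b a^-2 b) = tr(b^2 a^2 b a^-1) * tr(a) - tr(b^2 a^2 b) = x^3*y^2*z - x^4*y - x^2*y^3 - x^2*y*z^2 + 4*x^2*y + y^3 - 3*y
tr(b a^2 b a^-2 b a^-2) = tr(a^-1 b a^2 b a^-2 b) * tr(a) - tr(a^-1 b a^2 b a^-2 b a) = x^5*y^2*z - x^6*y - x^4*y^3 - 2*x^4*y*z^2 + x^5*z + x^3*z^3 + 5*x^4*y + 2*x^2*y^3 + x^2*y*z^2 - 4*x^3*z - x*y^2*z - 6*x^2*y - y^3 + x*z + 3*y

x^5*y^2*z - x^6*y - x^4*y^3 - 2*x^4*y*z^2 + x^5*z + x^3*z^3 + 5*x^4*y + 2*x^2*y^3 + x^2*y*z^2 - 4*x^3*z - x*y^2*z - 6*x^2*y - y^3 + x*z + 3*y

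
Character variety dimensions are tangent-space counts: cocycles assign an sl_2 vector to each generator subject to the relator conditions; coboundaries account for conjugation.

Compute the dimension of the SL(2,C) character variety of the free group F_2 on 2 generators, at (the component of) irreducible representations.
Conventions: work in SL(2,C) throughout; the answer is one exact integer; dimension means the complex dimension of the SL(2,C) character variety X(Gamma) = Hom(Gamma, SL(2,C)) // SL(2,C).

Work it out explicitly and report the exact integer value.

3

Here Gamma is free of rank 2 — no relator constrains a cocycle.
A cocycle picks one sl_2 vector per generator freely, giving dim Z^1 = 3*2 = 6.
dim B^1 = 3: the coboundary map is injective because an irreducible image has centralizer 0 in sl_2.
dim X = dim H^1 = dim Z^1 - dim B^1 = 6 - 3 = 3.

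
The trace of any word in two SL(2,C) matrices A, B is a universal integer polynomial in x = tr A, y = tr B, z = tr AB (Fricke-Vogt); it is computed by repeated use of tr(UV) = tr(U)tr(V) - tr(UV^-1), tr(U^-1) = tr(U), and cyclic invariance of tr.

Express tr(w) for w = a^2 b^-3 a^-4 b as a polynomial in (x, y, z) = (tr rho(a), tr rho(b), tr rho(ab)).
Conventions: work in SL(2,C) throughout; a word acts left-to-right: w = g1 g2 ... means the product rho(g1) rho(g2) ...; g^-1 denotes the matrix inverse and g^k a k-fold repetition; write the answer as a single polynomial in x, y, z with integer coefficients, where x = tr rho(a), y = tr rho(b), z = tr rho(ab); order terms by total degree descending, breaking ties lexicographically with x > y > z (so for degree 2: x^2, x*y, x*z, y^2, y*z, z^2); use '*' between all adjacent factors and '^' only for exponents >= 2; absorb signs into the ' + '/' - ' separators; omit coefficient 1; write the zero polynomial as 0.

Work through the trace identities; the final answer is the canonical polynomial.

trace(a^2) = trace(a) trace(a) - trace(1)  (reduce the a square) = x^2 - 2
trace(a^2 b) = trace(a) trace(b a) - trace(b)  (reduce the a square) = x*z - y
trace(a^2 b^-1) = trace(a^2) trace(b) - trace(a^2 b)  (eliminate b^-1) = x^2*y - x*z - y
trace(a b a^2) = trace(a) trace(b a^2) - trace(b a)  (reduce the a square) = x^2*z - x*y - z
trace(b a b a) = trace(a b) trace(a b) - trace(1)  (split on a) = z^2 - 2
trace(b a b) = trace(b) trace(a b) - trace(a)  (reduce the b square) = y*z - x
trace(a b a^2 b) = trace(a) trace(b a b a) - trace(b a b)  (reduce the a square) = x*z^2 - y*z - x
trace(a b a^2 b^-1) = trace(a b a^2) trace(b) - trace(a b a^2 b)  (eliminate b^-1) = x^2*y*z - x*y^2 - x*z^2 + x
trace(b a^2 b^-2 a) = trace(a b a^2 b^-1) trace(b) - trace(a b a^2)  (eliminate b^-1) = x^2*y^2*z - x*y^3 - x*y*z^2 - x^2*z + 2*x*y + z
trace(b a^2 b^-2 a^-1) = trace(b a^2 b^-2) trace(a) - trace(b a^2 b^-2 a)  (eliminate a^-1) = -x^2*y^2*z + x^3*y + x*y^3 + x*y*z^2 - 3*x*y - z
trace(a^-1 b a^2 b^-2 a^-1) = trace(b a^2 b^-2 a^-1) trace(a) - trace(b a^2 b^-2)  (eliminate a^-1) = -x^3*y^2*z + x^4*y + x^2*y^3 + x^2*y*z^2 - 4*x^2*y + y
trace(a^-2 b a^2 b^-2 a^-1) = trace(a^-1 b a^2 b^-2 a^-1) trace(a) - trace(a^-1 b a^2 b^-2)  (eliminate a^-1) = -x^4*y^2*z + x^5*y + x^3*y^3 + x^3*y*z^2 + x^2*y^2*z - 5*x^3*y - x*y^3 - x*y*z^2 + 4*x*y + z
trace(b^-1 a^-4 b a^2 b^-1) = trace(a^-2 b a^2 b^-2 a^-1) trace(a) - trace(a^-2 b a^2 b^-2)  (eliminate a^-1) = -x^5*y^2*z + x^6*y + x^4*y^3 + x^4*y*z^2 + 2*x^3*y^2*z - 6*x^4*y - 2*x^2*y^3 - 2*x^2*y*z^2 + 8*x^2*y + x*z - y
trace(b a^2 b) = trace(b) trace(a^2 b) - trace(a^2)  (reduce the b square) = x*y*z - x^2 - y^2 + 2
trace(a^-1 b a^2 b) = trace(b a^2 b) trace(a) - trace(b a^2 b a)  (eliminate a^-1) = x^2*y*z - x^3 - x*y^2 - x*z^2 + y*z + 3*x
trace(a^-1 b a^2 b^-1) = trace(a^-1 b a^2) trace(b) - trace(a^-1 b a^2 b)  (eliminate b^-1) = -x^2*y*z + x^3 + x*y^2 + x*z^2 - 3*x
trace(a^-1 b a^2 b^-1 a^-1) = trace(a^-1 b a^2 b^-1) trace(a) - trace(a^-1 b a^2 b^-1 a)  (eliminate a^-1) = -x^3*y*z + x^4 + x^2*y^2 + x^2*z^2 - 4*x^2 + 2
trace(a^-3 b a^2 b^-1) = trace(a^-1 b a^2 b^-1 a^-1) trace(a) - trace(a^-1 b a^2 b^-1)  (eliminate a^-1) = -x^4*y*z + x^5 + x^3*y^2 + x^3*z^2 + x^2*y*z - 5*x^3 - x*y^2 - x*z^2 + 5*x
trace(b^-1 a^-4 b a^2) = trace(a^-3 b a^2 b^-1) trace(a) - trace(a^-3 b a^2 b^-1 a)  (eliminate a^-1) = -x^5*y*z + x^6 + x^4*y^2 + x^4*z^2 + 2*x^3*y*z - 6*x^4 - 2*x^2*y^2 - 2*x^2*z^2 + 9*x^2 - 2
trace(a^2 b^-3 a^-4 b) = trace(b^-1 a^-4 b a^2 b^-1) trace(b) - trace(b^-1 a^-4 b a^2)  (eliminate b^-1) = -x^5*y^3*z + x^6*y^2 + x^4*y^4 + x^4*y^2*z^2 + x^5*y*z + 2*x^3*y^3*z - x^6 - 7*x^4*y^2 - x^4*z^2 - 2*x^2*y^4 - 2*x^2*y^2*z^2 - 2*x^3*y*z + 6*x^4 + 10*x^2*y^2 + 2*x^2*z^2 + x*y*z - 9*x^2 - y^2 + 2

-x^5*y^3*z + x^6*y^2 + x^4*y^4 + x^4*y^2*z^2 + x^5*y*z + 2*x^3*y^3*z - x^6 - 7*x^4*y^2 - x^4*z^2 - 2*x^2*y^4 - 2*x^2*y^2*z^2 - 2*x^3*y*z + 6*x^4 + 10*x^2*y^2 + 2*x^2*z^2 + x*y*z - 9*x^2 - y^2 + 2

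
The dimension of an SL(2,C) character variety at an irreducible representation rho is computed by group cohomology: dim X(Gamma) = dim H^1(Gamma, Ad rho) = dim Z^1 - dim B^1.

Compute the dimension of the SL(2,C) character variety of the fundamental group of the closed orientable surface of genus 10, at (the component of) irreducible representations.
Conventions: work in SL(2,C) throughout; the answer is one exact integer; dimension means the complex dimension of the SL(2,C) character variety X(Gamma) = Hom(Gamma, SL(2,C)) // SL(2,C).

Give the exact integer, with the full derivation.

The genus-10 surface group: 2g = 20 generators, one relator prod [a_i, b_i].
Unconstrained cocycle data is one sl_2 vector per generator (60 dimensions), cut by the relator condition d_2(z) = 0.
At an irreducible rho, H^2 = coker(d_2) vanishes (Poincare duality: H^2 is dual to H^0 = invariants = 0), so d_2 is surjective onto sl_2 and dim Z^1 = 60 - 3 = 57.
Coboundaries contribute dim B^1 = 3 (injective at irreducible rho).
Hence dim X = 57 - 3 = 54.

54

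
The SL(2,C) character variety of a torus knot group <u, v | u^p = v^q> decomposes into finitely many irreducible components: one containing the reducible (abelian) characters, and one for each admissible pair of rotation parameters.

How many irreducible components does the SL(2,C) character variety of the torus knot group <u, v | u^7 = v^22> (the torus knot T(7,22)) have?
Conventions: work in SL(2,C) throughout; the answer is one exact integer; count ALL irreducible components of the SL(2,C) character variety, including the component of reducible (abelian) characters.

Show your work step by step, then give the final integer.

For T(7,22): irreducibility forces the central element u^7 = v^22 to one of +I, -I.
This locks tr(u) to 2*cos(pi*alpha/7), alpha in 1..6, and tr(v) to 2*cos(pi*beta/22), beta in 1..21, on each component of irreducible characters.
The two central values (-1)^alpha I and (-1)^beta I must be the same matrix, so alpha and beta share a parity.
Counting: 3 odd alphas x 11 odd betas + 3 even alphas x 10 even betas = 33 + 30 = 63.
components with irreducible characters: 63; plus the single component of reducible (abelian) characters: total 64.

64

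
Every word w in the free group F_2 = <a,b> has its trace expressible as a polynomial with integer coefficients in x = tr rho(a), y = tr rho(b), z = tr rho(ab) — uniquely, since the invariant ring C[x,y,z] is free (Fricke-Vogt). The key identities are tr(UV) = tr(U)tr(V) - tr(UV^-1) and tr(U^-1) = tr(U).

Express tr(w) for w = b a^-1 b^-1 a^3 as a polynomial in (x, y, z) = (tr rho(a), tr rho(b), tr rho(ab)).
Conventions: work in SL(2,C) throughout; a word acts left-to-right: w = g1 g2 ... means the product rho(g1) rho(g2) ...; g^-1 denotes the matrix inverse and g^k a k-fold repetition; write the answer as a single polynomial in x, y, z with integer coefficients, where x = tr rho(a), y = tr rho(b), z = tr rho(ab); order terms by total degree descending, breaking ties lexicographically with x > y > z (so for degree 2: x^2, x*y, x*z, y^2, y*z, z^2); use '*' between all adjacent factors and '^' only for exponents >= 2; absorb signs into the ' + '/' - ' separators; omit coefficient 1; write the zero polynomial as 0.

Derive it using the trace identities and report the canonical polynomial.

-x^3*y*z + x^4 + x^2*y^2 + x^2*z^2 + x*y*z - 4*x^2 - y^2 - z^2 + 2

tr(a^2) = tr(a) tr(a) - tr(1)  (reduce the a square) = x^2 - 2
tr(a^3) = tr(a) tr(a^2) - tr(a)  (reduce the a square) = x^3 - 3*x
tr(a b a) = tr(a) tr(b a) - tr(b)  (reduce the a square) = x*z - y
tr(a b a^2) = tr(a) tr(a b a) - tr(a b)  (reduce the a square) = x^2*z - x*y - z
tr(a^3 b a) = tr(a) tr(a b a^2) - tr(a b a)  (reduce the a square) = x^3*z - x^2*y - 2*x*z + y
tr(b a b a) = tr(b a) tr(b a) - tr(1)  (split on b) = z^2 - 2
tr(b a b) = tr(b) tr(a b) - tr(a)  (reduce the b square) = y*z - x
tr(a b a b a) = tr(a) tr(b a b a) - tr(b a b)  (reduce the a square) = x*z^2 - y*z - x
tr(a^3 b a b) = tr(a) tr(a b a b a) - tr(a b a b)  (reduce the a square) = x^2*z^2 - x*y*z - x^2 - z^2 + 2
tr(b^-1 a^3 b a) = tr(a^3 b a) tr(b) - tr(a^3 b a b)  (eliminate b^-1) = x^3*y*z - x^2*y^2 - x^2*z^2 - x*y*z + x^2 + y^2 + z^2 - 2
tr(b a^-1 b^-1 a^3) = tr(b^-1 a^3 b) tr(a) - tr(b^-1 a^3 b a)  (eliminate a^-1) = -x^3*y*z + x^4 + x^2*y^2 + x^2*z^2 + x*y*z - 4*x^2 - y^2 - z^2 + 2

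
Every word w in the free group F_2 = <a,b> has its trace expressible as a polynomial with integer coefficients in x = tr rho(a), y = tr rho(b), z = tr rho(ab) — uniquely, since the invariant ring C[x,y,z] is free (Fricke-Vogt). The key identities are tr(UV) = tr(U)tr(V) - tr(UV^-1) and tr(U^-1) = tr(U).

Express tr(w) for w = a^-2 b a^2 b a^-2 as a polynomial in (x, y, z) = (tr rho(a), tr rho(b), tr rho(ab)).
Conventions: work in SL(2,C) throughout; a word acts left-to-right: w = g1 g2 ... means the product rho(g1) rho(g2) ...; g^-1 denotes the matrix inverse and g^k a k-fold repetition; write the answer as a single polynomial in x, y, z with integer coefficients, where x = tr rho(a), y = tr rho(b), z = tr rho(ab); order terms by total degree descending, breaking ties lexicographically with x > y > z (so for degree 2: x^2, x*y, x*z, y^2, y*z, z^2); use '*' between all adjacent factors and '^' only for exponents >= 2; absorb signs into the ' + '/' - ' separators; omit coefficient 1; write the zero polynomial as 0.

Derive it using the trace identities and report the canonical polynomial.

tr(a^2 b) = tr(a) tr(b a) - tr(b) = x*z - y
tr(a^2) = tr(a) tr(a) - tr(1) = x^2 - 2
use: tr(b a^2 b) = tr(b) tr(a^2 b) - tr(a^2) = x*y*z - x^2 - y^2 + 2
tr(b a b a) = tr(b a) tr(b a) - tr(1) = z^2 - 2
use: tr(b a b) = tr(b) tr(a b) - tr(a) = y*z - x
tr(b a^2 b a) = tr(a) tr(b a b a) - tr(b a b) = x*z^2 - y*z - x
use: tr(b a^2 b a^-1) = tr(b a^2 b) tr(a) - tr(b a^2 b a) = x^2*y*z - x^3 - x*y^2 - x*z^2 + y*z + 3*x
tr(b a^2 b a^-2) = tr(b a^2 b a^-1) tr(a) - tr(b a^2 b) = x^3*y*z - x^4 - x^2*y^2 - x^2*z^2 + 4*x^2 + y^2 - 2
use: tr(a^-2 b a^2 b a^-1) = tr(b a^2 b a^-2) tr(a) - tr(b a^2 b a^-1) = x^4*y*z - x^5 - x^3*y^2 - x^3*z^2 - x^2*y*z + 5*x^3 + 2*x*y^2 + x*z^2 - y*z - 5*x
tr(a^-2 b a^2 b a^-2) = tr(a^-2 b a^2 b a^-1) tr(a) - tr(a^-2 b a^2 b) = x^5*y*z - x^6 - x^4*y^2 - x^4*z^2 - 2*x^3*y*z + 6*x^4 + 3*x^2*y^2 + 2*x^2*z^2 - x*y*z - 9*x^2 - y^2 + 2

x^5*y*z - x^6 - x^4*y^2 - x^4*z^2 - 2*x^3*y*z + 6*x^4 + 3*x^2*y^2 + 2*x^2*z^2 - x*y*z - 9*x^2 - y^2 + 2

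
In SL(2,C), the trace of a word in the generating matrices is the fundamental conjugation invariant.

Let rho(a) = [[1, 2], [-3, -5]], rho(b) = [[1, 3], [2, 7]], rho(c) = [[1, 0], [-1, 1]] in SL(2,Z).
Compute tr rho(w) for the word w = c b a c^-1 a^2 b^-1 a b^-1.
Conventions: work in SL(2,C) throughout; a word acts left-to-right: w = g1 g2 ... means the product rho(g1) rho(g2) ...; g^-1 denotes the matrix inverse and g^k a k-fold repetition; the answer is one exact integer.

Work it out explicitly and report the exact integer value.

rho(c) = [[1, 0], [-1, 1]]
... * rho(b) = [[1, 3], [2, 7]]  ->  [[1, 3], [1, 4]]
... * rho(a) = [[1, 2], [-3, -5]]  ->  [[-8, -13], [-11, -18]]
... * rho(c^-1) = [[1, 0], [1, 1]]  ->  [[-21, -13], [-29, -18]]
... * rho(a) = [[1, 2], [-3, -5]]  ->  [[18, 23], [25, 32]]
... * rho(a) = [[1, 2], [-3, -5]]  ->  [[-51, -79], [-71, -110]]
... * rho(b^-1) = [[7, -3], [-2, 1]]  ->  [[-199, 74], [-277, 103]]
... * rho(a) = [[1, 2], [-3, -5]]  ->  [[-421, -768], [-586, -1069]]
... * rho(b^-1) = [[7, -3], [-2, 1]]  ->  [[-1411, 495], [-1964, 689]]
tr = -1411 + 689 = -722

-722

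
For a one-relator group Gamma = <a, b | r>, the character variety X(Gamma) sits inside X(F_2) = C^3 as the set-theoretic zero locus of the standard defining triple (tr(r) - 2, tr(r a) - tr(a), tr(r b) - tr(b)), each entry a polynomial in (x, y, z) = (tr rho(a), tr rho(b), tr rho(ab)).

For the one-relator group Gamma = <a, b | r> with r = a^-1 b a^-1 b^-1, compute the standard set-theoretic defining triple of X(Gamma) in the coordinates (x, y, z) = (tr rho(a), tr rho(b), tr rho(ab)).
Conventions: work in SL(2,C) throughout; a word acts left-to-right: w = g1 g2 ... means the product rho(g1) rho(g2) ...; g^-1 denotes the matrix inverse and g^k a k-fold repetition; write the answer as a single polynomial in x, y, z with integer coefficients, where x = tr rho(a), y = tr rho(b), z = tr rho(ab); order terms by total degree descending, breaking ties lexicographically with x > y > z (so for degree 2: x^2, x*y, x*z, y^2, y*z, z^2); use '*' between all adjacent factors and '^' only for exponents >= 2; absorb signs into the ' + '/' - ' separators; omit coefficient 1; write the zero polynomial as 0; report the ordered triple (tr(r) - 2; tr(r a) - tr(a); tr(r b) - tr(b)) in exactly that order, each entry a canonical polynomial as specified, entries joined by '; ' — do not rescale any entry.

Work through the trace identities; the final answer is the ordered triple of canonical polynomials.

x*y*z - y^2 - z^2; 0; x^2*y - x*z - 2*y

and tr(b a^-1) = tr(b)*tr(a) - tr(b a)   [inverse elimination on a] = x*y - z
and tr(a^-1 b a^-1) = tr(b a^-1)*tr(a) - tr(b)   [inverse elimination on a] = x^2*y - x*z - y
tr(b^2) = tr(b)*tr(b) - tr(1)   [square of b] = y^2 - 2
tr(b^2 a) = tr(b)*tr(a b) - tr(a)   [square of b] = y*z - x
next, tr(b a^-1 b) = tr(b^2)*tr(a) - tr(b^2 a)   [inverse elimination on a] = x*y^2 - y*z - x
and tr(b a b a) = tr(b a)*tr(b a) - tr(1)   [split at a repeated b] = z^2 - 2
next, tr(b a^-1 b a) = tr(b a b)*tr(a) - tr(b a b a)   [inverse elimination on a] = x*y*z - x^2 - z^2 + 2
next, tr(a^-1 b a^-1 b) = tr(b a^-1 b)*tr(a) - tr(b a^-1 b a)   [inverse elimination on a] = x^2*y^2 - 2*x*y*z + z^2 - 2
tr(a^-1 b a^-1 b^-1) = tr(a^-1 b a^-1)*tr(b) - tr(a^-1 b a^-1 b)   [inverse elimination on b] = x*y*z - y^2 - z^2 + 2
assemble the triple (tr(r) - 2; tr(r a) - x; tr(r b) - y)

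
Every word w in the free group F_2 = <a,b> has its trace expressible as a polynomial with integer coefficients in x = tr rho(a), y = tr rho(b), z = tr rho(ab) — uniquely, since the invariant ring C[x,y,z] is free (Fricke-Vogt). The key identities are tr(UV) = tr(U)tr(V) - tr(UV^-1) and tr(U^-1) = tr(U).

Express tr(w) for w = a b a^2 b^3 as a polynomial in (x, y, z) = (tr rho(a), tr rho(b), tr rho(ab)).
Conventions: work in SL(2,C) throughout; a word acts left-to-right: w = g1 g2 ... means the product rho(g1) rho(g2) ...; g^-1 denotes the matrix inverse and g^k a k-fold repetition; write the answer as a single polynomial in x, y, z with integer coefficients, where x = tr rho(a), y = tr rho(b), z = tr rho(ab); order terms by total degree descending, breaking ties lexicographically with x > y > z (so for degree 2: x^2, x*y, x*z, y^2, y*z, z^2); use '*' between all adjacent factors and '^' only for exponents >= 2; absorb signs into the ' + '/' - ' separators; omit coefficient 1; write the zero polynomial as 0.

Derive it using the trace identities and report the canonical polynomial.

tr(a b a b) = tr(a b)*tr(a b) - tr(1)   [split at a repeated a] = z^2 - 2
tr(a b a) = tr(a)*tr(b a) - tr(b)   [square of a] = x*z - y
apply: tr(b^2 a b a) = tr(b)*tr(a b a b) - tr(a b a)   [square of b] = y*z^2 - x*z - y
use: tr(b a b) = tr(b)*tr(a b) - tr(a)   [square of b] = y*z - x
use: tr(b^2 a b) = tr(b)*tr(b a b) - tr(b a)   [square of b] = y^2*z - x*y - z
use: tr(a b a^2 b^2) = tr(a)*tr(b^2 a b a) - tr(b^2 a b)   [square of a] = x*y*z^2 - x^2*z - y^2*z + z
apply: tr(a b a^2 b) = tr(a)*tr(b a b a) - tr(b a b)   [square of a] = x*z^2 - y*z - x
apply: tr(a b a^2 b^3) = tr(b)*tr(a b a^2 b^2) - tr(a b a^2 b)   [square of b] = x*y^2*z^2 - x^2*y*z - y^3*z - x*z^2 + 2*y*z + x

x*y^2*z^2 - x^2*y*z - y^3*z - x*z^2 + 2*y*z + x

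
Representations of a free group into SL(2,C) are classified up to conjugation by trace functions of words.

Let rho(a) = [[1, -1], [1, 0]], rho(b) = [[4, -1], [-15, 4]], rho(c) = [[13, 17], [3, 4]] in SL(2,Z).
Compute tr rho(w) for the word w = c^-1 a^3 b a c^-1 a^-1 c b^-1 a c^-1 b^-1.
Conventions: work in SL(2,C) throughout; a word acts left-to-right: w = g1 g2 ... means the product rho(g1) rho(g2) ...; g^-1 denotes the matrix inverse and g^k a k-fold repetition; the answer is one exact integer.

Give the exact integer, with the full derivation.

rho(c^-1) = [[4, -17], [-3, 13]]
... * rho(a) = [[1, -1], [1, 0]]  ->  [[-13, -4], [10, 3]]
... * rho(a) = [[1, -1], [1, 0]]  ->  [[-17, 13], [13, -10]]
... * rho(a) = [[1, -1], [1, 0]]  ->  [[-4, 17], [3, -13]]
... * rho(b) = [[4, -1], [-15, 4]]  ->  [[-271, 72], [207, -55]]
... * rho(a) = [[1, -1], [1, 0]]  ->  [[-199, 271], [152, -207]]
... * rho(c^-1) = [[4, -17], [-3, 13]]  ->  [[-1609, 6906], [1229, -5275]]
... * rho(a^-1) = [[0, 1], [-1, 1]]  ->  [[-6906, 5297], [5275, -4046]]
... * rho(c) = [[13, 17], [3, 4]]  ->  [[-73887, -96214], [56437, 73491]]
... * rho(b^-1) = [[4, 1], [15, 4]]  ->  [[-1738758, -458743], [1328113, 350401]]
... * rho(a) = [[1, -1], [1, 0]]  ->  [[-2197501, 1738758], [1678514, -1328113]]
... * rho(c^-1) = [[4, -17], [-3, 13]]  ->  [[-14006278, 59961371], [10698395, -45800207]]
... * rho(b^-1) = [[4, 1], [15, 4]]  ->  [[843395453, 225839206], [-644209525, -172502433]]
tr = 843395453 + -172502433 = 670893020

670893020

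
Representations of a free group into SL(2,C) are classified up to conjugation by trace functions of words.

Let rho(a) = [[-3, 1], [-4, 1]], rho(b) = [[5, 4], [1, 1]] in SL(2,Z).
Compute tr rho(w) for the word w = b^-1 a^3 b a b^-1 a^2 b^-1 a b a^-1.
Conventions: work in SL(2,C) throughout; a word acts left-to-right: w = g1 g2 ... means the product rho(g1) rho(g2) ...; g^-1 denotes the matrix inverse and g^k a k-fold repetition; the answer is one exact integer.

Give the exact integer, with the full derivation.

33571266

rho(b^-1) = [[1, -4], [-1, 5]]
... * rho(a) = [[-3, 1], [-4, 1]]  ->  [[13, -3], [-17, 4]]
... * rho(a) = [[-3, 1], [-4, 1]]  ->  [[-27, 10], [35, -13]]
... * rho(a) = [[-3, 1], [-4, 1]]  ->  [[41, -17], [-53, 22]]
... * rho(b) = [[5, 4], [1, 1]]  ->  [[188, 147], [-243, -190]]
... * rho(a) = [[-3, 1], [-4, 1]]  ->  [[-1152, 335], [1489, -433]]
... * rho(b^-1) = [[1, -4], [-1, 5]]  ->  [[-1487, 6283], [1922, -8121]]
... * rho(a) = [[-3, 1], [-4, 1]]  ->  [[-20671, 4796], [26718, -6199]]
... * rho(a) = [[-3, 1], [-4, 1]]  ->  [[42829, -15875], [-55358, 20519]]
... * rho(b^-1) = [[1, -4], [-1, 5]]  ->  [[58704, -250691], [-75877, 324027]]
... * rho(a) = [[-3, 1], [-4, 1]]  ->  [[826652, -191987], [-1068477, 248150]]
... * rho(b) = [[5, 4], [1, 1]]  ->  [[3941273, 3114621], [-5094235, -4025758]]
... * rho(a^-1) = [[1, -1], [4, -3]]  ->  [[16399757, -13285136], [-21197267, 17171509]]
tr = 16399757 + 17171509 = 33571266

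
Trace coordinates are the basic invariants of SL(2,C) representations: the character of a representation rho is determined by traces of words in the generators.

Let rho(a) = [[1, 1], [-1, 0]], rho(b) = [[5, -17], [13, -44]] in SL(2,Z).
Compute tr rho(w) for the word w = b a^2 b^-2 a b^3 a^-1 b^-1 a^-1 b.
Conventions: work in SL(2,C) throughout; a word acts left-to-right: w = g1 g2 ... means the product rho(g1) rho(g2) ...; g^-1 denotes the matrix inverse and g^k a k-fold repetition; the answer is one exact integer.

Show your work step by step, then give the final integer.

rho(b) = [[5, -17], [13, -44]]
... * rho(a) = [[1, 1], [-1, 0]]  ->  [[22, 5], [57, 13]]
... * rho(a) = [[1, 1], [-1, 0]]  ->  [[17, 22], [44, 57]]
... * rho(b^-1) = [[-44, 17], [-13, 5]]  ->  [[-1034, 399], [-2677, 1033]]
... * rho(b^-1) = [[-44, 17], [-13, 5]]  ->  [[40309, -15583], [104359, -40344]]
... * rho(a) = [[1, 1], [-1, 0]]  ->  [[55892, 40309], [144703, 104359]]
... * rho(b) = [[5, -17], [13, -44]]  ->  [[803477, -2723760], [2080182, -7051747]]
... * rho(b) = [[5, -17], [13, -44]]  ->  [[-31391495, 106186331], [-81271801, 274913774]]
... * rho(b) = [[5, -17], [13, -44]]  ->  [[1223464828, -4138543149], [3167520057, -10714585439]]
... * rho(a^-1) = [[0, -1], [1, 1]]  ->  [[-4138543149, -5362007977], [-10714585439, -13882105496]]
... * rho(b^-1) = [[-44, 17], [-13, 5]]  ->  [[251802002257, -97165273418], [651909130764, -251558479943]]
... * rho(a^-1) = [[0, -1], [1, 1]]  ->  [[-97165273418, -348967275675], [-251558479943, -903467610707]]
... * rho(b) = [[5, -17], [13, -44]]  ->  [[-5022400950865, 17006369777806], [-13002871338906, 44029069030139]]
tr = -5022400950865 + 44029069030139 = 39006668079274

39006668079274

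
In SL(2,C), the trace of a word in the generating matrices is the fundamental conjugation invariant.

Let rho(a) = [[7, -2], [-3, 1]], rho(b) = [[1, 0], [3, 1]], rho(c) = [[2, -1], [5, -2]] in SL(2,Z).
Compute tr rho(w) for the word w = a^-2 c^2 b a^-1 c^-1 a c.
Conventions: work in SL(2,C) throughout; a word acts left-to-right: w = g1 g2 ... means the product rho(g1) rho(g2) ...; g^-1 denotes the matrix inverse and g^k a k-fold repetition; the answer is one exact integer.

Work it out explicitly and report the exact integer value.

-9638

rho(a^-1) = [[1, 2], [3, 7]]
... * rho(a^-1) = [[1, 2], [3, 7]]  ->  [[7, 16], [24, 55]]
... * rho(c) = [[2, -1], [5, -2]]  ->  [[94, -39], [323, -134]]
... * rho(c) = [[2, -1], [5, -2]]  ->  [[-7, -16], [-24, -55]]
... * rho(b) = [[1, 0], [3, 1]]  ->  [[-55, -16], [-189, -55]]
... * rho(a^-1) = [[1, 2], [3, 7]]  ->  [[-103, -222], [-354, -763]]
... * rho(c^-1) = [[-2, 1], [-5, 2]]  ->  [[1316, -547], [4523, -1880]]
... * rho(a) = [[7, -2], [-3, 1]]  ->  [[10853, -3179], [37301, -10926]]
... * rho(c) = [[2, -1], [5, -2]]  ->  [[5811, -4495], [19972, -15449]]
tr = 5811 + -15449 = -9638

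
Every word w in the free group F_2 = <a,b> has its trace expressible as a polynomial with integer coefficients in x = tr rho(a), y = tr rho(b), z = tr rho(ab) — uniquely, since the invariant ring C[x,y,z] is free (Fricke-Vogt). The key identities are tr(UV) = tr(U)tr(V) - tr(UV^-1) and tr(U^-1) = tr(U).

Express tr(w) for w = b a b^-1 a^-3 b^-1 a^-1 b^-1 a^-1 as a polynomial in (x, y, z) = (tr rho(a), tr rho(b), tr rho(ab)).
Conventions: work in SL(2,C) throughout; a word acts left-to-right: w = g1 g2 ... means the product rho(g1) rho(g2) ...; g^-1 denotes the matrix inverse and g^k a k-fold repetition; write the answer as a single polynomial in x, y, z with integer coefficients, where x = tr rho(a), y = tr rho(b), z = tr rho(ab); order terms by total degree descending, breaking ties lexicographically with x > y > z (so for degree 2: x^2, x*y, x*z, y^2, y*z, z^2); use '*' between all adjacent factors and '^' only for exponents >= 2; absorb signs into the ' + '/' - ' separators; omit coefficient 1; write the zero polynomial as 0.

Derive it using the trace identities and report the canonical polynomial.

use: tr(a^-1) = tr(a) = x
use: tr(b a b) = tr(b) tr(a b) - tr(a)  (reduce the b square) = y*z - x
tr(b a b a) = tr(a b) tr(a b) - tr(1)  (split on a) = z^2 - 2
tr(a b a^-1 b) = tr(b a b) tr(a) - tr(b a b a)  (eliminate a^-1) = x*y*z - x^2 - z^2 + 2
tr(b a^-1 b^-1 a) = tr(a b a^-1) tr(b) - tr(a b a^-1 b)  (eliminate b^-1) = -x*y*z + x^2 + y^2 + z^2 - 2
tr(a^-1 b^-1 a^-1 b) = tr(b a^-1 b^-1) tr(a) - tr(b a^-1 b^-1 a)  (eliminate a^-1) = x*y*z - y^2 - z^2 + 2
tr(a b a) = tr(a) tr(b a) - tr(b)  (reduce the a square) = x*z - y
tr(a b a b a) = tr(a) tr(b a b a) - tr(b a b)  (reduce the a square) = x*z^2 - y*z - x
use: tr(a b a b a b) = tr(a b a b) tr(a b) - tr(b a)  (split on a) = z^3 - 3*z
tr(b^-1 a b a b a) = tr(a b a b a) tr(b) - tr(a b a b a b)  (eliminate b^-1) = x*y*z^2 - y^2*z - z^3 - x*y + 3*z
tr(b a b a^-1 b^-1 a) = tr(b^-1 a b a b) tr(a) - tr(b^-1 a b a b a)  (eliminate a^-1) = -x*y*z^2 + x^2*z + y^2*z + z^3 - 3*z
use: tr(b^-1 a^-1 b a b a^-1) = tr(b a b a^-1 b^-1) tr(a) - tr(b a b a^-1 b^-1 a)  (eliminate a^-1) = x*y*z^2 - x^2*z - y^2*z - z^3 + x*y + 3*z
tr(a^-2 b^-1 a^-1 b a b) = tr(b^-1 a^-1 b a b a^-1) tr(a) - tr(b^-1 a^-1 b a b)  (eliminate a^-1) = x^2*y*z^2 - x^3*z - x*y^2*z - x*z^3 + x^2*y + 3*x*z - y
tr(a^-1 b^-1 a^-1 b a b^-1 a^-1) = tr(a^-2 b^-1 a^-1 b a) tr(b) - tr(a^-2 b^-1 a^-1 b a b)  (eliminate b^-1) = -x^2*y*z^2 + x^3*z + 2*x*y^2*z + x*z^3 - x^2*y - y^3 - y*z^2 - 3*x*z + 3*y
use: tr(a^-1 b^-1 a^-1 b a b^-1 a^-2) = tr(a^-1 b^-1 a^-1 b a b^-1 a^-1) tr(a) - tr(a^-1 b^-1 a^-1 b a b^-1)  (eliminate a^-1) = -x^3*y*z^2 + x^4*z + 2*x^2*y^2*z + x^2*z^3 - x^3*y - x*y^3 - 4*x^2*z - y^2*z - z^3 + 3*x*y + 3*z
tr(a^-1 b) = tr(b) tr(a) - tr(b a)  (eliminate a^-1) = x*y - z
tr(a^-2 b) = tr(a^-1 b) tr(a) - tr(a^-1 b a)  (eliminate a^-1) = x^2*y - x*z - y
use: tr(b a b a^-2) = tr(a^-1 b a b) tr(a) - tr(a^-1 b a b a)  (eliminate a^-1) = x^2*y*z - x^3 - x*z^2 - y*z + 3*x
use: tr(a^-3 b a b) = tr(b a b a^-2) tr(a) - tr(b a b a^-1)  (eliminate a^-1) = x^3*y*z - x^4 - x^2*z^2 - 2*x*y*z + 4*x^2 + z^2 - 2
tr(a^-1 b a b^-1 a^-2) = tr(a^-3 b a) tr(b) - tr(a^-3 b a b)  (eliminate b^-1) = -x^3*y*z + x^4 + x^2*y^2 + x^2*z^2 + x*y*z - 4*x^2 - y^2 - z^2 + 2
apply: tr(b^2) = tr(b) tr(b) - tr(1)  (reduce the b square) = y^2 - 2
apply: tr(a^-1 b^2) = tr(b^2) tr(a) - tr(b^2 a)  (eliminate a^-1) = x*y^2 - y*z - x
tr(b^2 a b) = tr(b) tr(a b^2) - tr(a b)  (reduce the b square) = y^2*z - x*y - z
tr(b^2 a b a) = tr(b) tr(a b a b) - tr(a b a)  (reduce the b square) = y*z^2 - x*z - y
use: tr(b^2 a b a^-1) = tr(b^2 a b) tr(a) - tr(b^2 a b a)  (eliminate a^-1) = x*y^2*z - x^2*y - y*z^2 + y
use: tr(a^-2 b^2 a b) = tr(b^2 a b a^-1) tr(a) - tr(b^2 a b)  (eliminate a^-1) = x^2*y^2*z - x^3*y - x*y*z^2 - y^2*z + 2*x*y + z
use: tr(b a b^-1 a^-2 b) = tr(a^-2 b^2 a) tr(b) - tr(a^-2 b^2 a b)  (eliminate b^-1) = -x^2*y^2*z + x^3*y + x*y^3 + x*y*z^2 - 3*x*y - z
tr(a b^2 a) = tr(a) tr(b^2 a) - tr(b^2)  (reduce the a square) = x*y*z - x^2 - y^2 + 2
tr(b a b^2 a b) = tr(b) tr(a b^2 a b) - tr(a b^2 a)  (reduce the b square) = y^2*z^2 - 2*x*y*z + x^2 - 2
tr(b a b^2 a b a) = tr(b) tr(a b a b a b) - tr(a b a b a)  (reduce the b square) = y*z^3 - x*z^2 - 2*y*z + x
tr(b a b a^-1 b a b) = tr(b a b^2 a b) tr(a) - tr(b a b^2 a b a)  (eliminate a^-1) = x*y^2*z^2 - 2*x^2*y*z - y*z^3 + x^3 + x*z^2 + 2*y*z - 3*x
apply: tr(b a b a b a b a) = tr(b a) tr(b a b a b a) - tr(b^-1 a^-1 b^-1 a^-1)  (split on b) = z^4 - 4*z^2 + 2
tr(b a b a^-1 b a b a) = tr(b a b a b a b) tr(a) - tr(b a b a b a b a)  (eliminate a^-1) = x*y*z^3 - x^2*z^2 - z^4 - 2*x*y*z + x^2 + 4*z^2 - 2
use: tr(a^-1 b a b a^-1 b a b) = tr(b a b a^-1 b a b) tr(a) - tr(b a b a^-1 b a b a)  (eliminate a^-1) = x^2*y^2*z^2 - 2*x^3*y*z - 2*x*y*z^3 + x^4 + 2*x^2*z^2 + z^4 + 4*x*y*z - 4*x^2 - 4*z^2 + 2
tr(a^-1 b a b a^-1 b a b^-1) = tr(a^-1 b a b a^-1 b a) tr(b) - tr(a^-1 b a b a^-1 b a b)  (eliminate b^-1) = -x^2*y^2*z^2 + 2*x^3*y*z + x*y^3*z + 2*x*y*z^3 - x^4 - x^2*y^2 - 2*x^2*z^2 - y^2*z^2 - z^4 - 4*x*y*z + 4*x^2 + y^2 + 4*z^2 - 2
tr(a b a^-1 b a) = tr(b a^2 b) tr(a) - tr(b a^2 b a)  (eliminate a^-1) = x^2*y*z - x^3 - x*y^2 - x*z^2 + y*z + 3*x
tr(a^-1 b a b^-1 a^-2 b a b) = tr(a^-1 b a b a^-1 b a b^-1) tr(a) - tr(a^-1 b a b a^-1 b a b^-1 a)  (eliminate a^-1) = -x^3*y^2*z^2 + 2*x^4*y*z + x^2*y^3*z + 2*x^2*y*z^3 - x^5 - x^3*y^2 - 2*x^3*z^2 - x*y^2*z^2 - x*z^4 - 5*x^2*y*z + 5*x^3 + 2*x*y^2 + 5*x*z^2 - y*z - 5*x
tr(b^-1 a^-1 b a b^-1 a^-2 b a) = tr(a^-1 b a b^-1 a^-2 b a) tr(b) - tr(a^-1 b a b^-1 a^-2 b a b)  (eliminate b^-1) = x^3*y^2*z^2 - 2*x^4*y*z - 2*x^2*y^3*z - 2*x^2*y*z^3 + x^5 + 2*x^3*y^2 + 2*x^3*z^2 + x*y^4 + 2*x*y^2*z^2 + x*z^4 + 5*x^2*y*z - 5*x^3 - 5*x*y^2 - 5*x*z^2 + 5*x
use: tr(a^-1 b^-1 a^-1 b a b^-1 a^-2 b) = tr(b^-1 a^-1 b a b^-1 a^-2 b) tr(a) - tr(b^-1 a^-1 b a b^-1 a^-2 b a)  (eliminate a^-1) = -x^3*y^2*z^2 + x^4*y*z + 2*x^2*y^3*z + 2*x^2*y*z^3 - x^3*y^2 - x^3*z^2 - x*y^4 - 2*x*y^2*z^2 - x*z^4 - 4*x^2*y*z + x^3 + 4*x*y^2 + 4*x*z^2 - 3*x
tr(a^-1 b^-1 a^-1 b^-1 a^-1 b a b^-1 a^-1) = tr(a^-1 b^-1 a^-1 b a b^-1 a^-2) tr(b) - tr(a^-1 b^-1 a^-1 b a b^-1 a^-2 b)  (eliminate b^-1) = -x^2*y*z^3 + x^3*z^2 + 2*x*y^2*z^2 + x*z^4 - y^3*z - y*z^3 - x^3 - x*y^2 - 4*x*z^2 + 3*y*z + 3*x
use: tr(a^-1 b a b^-1 a^-1 b^-1 a^-1) = tr(a^-1 b a b^-1 a^-1 b^-1) tr(a) - tr(a^-1 b a b^-1 a^-1 b^-1 a)  (eliminate a^-1) = -x^2*y*z^2 + x^3*z + x*y^2*z + x*z^3 - 3*x*z - y
apply: tr(b a^-1 b a b) = tr(b a b^2) tr(a) - tr(b a b^2 a)  (eliminate a^-1) = x*y^2*z - x^2*y - y*z^2 + y
tr(b a^-1 b a b a^-1 b^-1 a) = tr(a b a^-1 b a b a^-1) tr(b) - tr(a b a^-1 b a b a^-1 b)  (eliminate b^-1) = -x^2*y^2*z^2 + 2*x^3*y*z + x*y^3*z + 2*x*y*z^3 - x^4 - x^2*y^2 - 2*x^2*z^2 - y^2*z^2 - z^4 - 4*x*y*z + 4*x^2 + y^2 + 4*z^2 - 2
use: tr(a^-1 b^-1 a^-1 b a^-1 b a b) = tr(b a^-1 b a b a^-1 b^-1) tr(a) - tr(b a^-1 b a b a^-1 b^-1 a)  (eliminate a^-1) = x^2*y^2*z^2 - x^3*y*z - x*y^3*z - 2*x*y*z^3 + x^2*y^2 + x^2*z^2 + y^2*z^2 + z^4 + 3*x*y*z - x^2 - y^2 - 4*z^2 + 2
tr(a^-1 b a b^-1 a^-1 b^-1 a^-1 b) = tr(a^-1 b^-1 a^-1 b a^-1 b a) tr(b) - tr(a^-1 b^-1 a^-1 b a^-1 b a b)  (eliminate b^-1) = -x^2*y^2*z^2 + x^3*y*z + x*y^3*z + 2*x*y*z^3 - x^2*z^2 - y^2*z^2 - z^4 - 4*x*y*z + x^2 + 4*z^2 - 2
tr(a^-1 b^-1 a^-1 b^-1 a^-1 b a b^-1) = tr(a^-1 b a b^-1 a^-1 b^-1 a^-1) tr(b) - tr(a^-1 b a b^-1 a^-1 b^-1 a^-1 b)  (eliminate b^-1) = -x*y*z^3 + x^2*z^2 + y^2*z^2 + z^4 + x*y*z - x^2 - y^2 - 4*z^2 + 2
apply: tr(b a b^-1 a^-3 b^-1 a^-1 b^-1 a^-1) = tr(a^-1 b^-1 a^-1 b^-1 a^-1 b a b^-1 a^-1) tr(a) - tr(a^-1 b^-1 a^-1 b^-1 a^-1 b a b^-1)  (eliminate a^-1) = -x^3*y*z^3 + x^4*z^2 + 2*x^2*y^2*z^2 + x^2*z^4 - x*y^3*z - x^4 - x^2*y^2 - 5*x^2*z^2 - y^2*z^2 - z^4 + 2*x*y*z + 4*x^2 + y^2 + 4*z^2 - 2

-x^3*y*z^3 + x^4*z^2 + 2*x^2*y^2*z^2 + x^2*z^4 - x*y^3*z - x^4 - x^2*y^2 - 5*x^2*z^2 - y^2*z^2 - z^4 + 2*x*y*z + 4*x^2 + y^2 + 4*z^2 - 2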